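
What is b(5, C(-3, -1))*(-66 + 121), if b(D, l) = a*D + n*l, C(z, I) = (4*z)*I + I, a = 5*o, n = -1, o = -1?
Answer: -1980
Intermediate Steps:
a = -5 (a = 5*(-1) = -5)
C(z, I) = I + 4*I*z (C(z, I) = 4*I*z + I = I + 4*I*z)
b(D, l) = -l - 5*D (b(D, l) = -5*D - l = -l - 5*D)
b(5, C(-3, -1))*(-66 + 121) = (-(-1)*(1 + 4*(-3)) - 5*5)*(-66 + 121) = (-(-1)*(1 - 12) - 25)*55 = (-(-1)*(-11) - 25)*55 = (-1*11 - 25)*55 = (-11 - 25)*55 = -36*55 = -1980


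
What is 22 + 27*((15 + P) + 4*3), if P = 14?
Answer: 1129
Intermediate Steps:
22 + 27*((15 + P) + 4*3) = 22 + 27*((15 + 14) + 4*3) = 22 + 27*(29 + 12) = 22 + 27*41 = 22 + 1107 = 1129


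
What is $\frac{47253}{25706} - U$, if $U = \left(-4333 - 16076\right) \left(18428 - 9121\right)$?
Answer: $\frac{4882766395731}{25706} \approx 1.8995 \cdot 10^{8}$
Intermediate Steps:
$U = -189946563$ ($U = \left(-20409\right) 9307 = -189946563$)
$\frac{47253}{25706} - U = \frac{47253}{25706} - -189946563 = 47253 \cdot \frac{1}{25706} + 189946563 = \frac{47253}{25706} + 189946563 = \frac{4882766395731}{25706}$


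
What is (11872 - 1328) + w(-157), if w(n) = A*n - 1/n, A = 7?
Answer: 1482866/157 ≈ 9445.0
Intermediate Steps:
w(n) = -1/n + 7*n (w(n) = 7*n - 1/n = -1/n + 7*n)
(11872 - 1328) + w(-157) = (11872 - 1328) + (-1/(-157) + 7*(-157)) = 10544 + (-1*(-1/157) - 1099) = 10544 + (1/157 - 1099) = 10544 - 172542/157 = 1482866/157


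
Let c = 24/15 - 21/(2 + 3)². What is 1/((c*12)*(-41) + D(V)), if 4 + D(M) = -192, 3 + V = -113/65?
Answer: -25/14248 ≈ -0.0017546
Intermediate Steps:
c = 19/25 (c = 24*(1/15) - 21/(5²) = 8/5 - 21/25 = 19/25 ≈ 0.76000)
V = -308/65 (V = -3 - 113/65 = -308/65 ≈ -4.7385)
D(M) = -196 (D(M) = -4 - 192 = -196)
1/((c*12)*(-41) + D(V)) = 1/(((19/25)*12)*(-41) - 196) = 1/((228/25)*(-41) - 196) = 1/(-9348/25 - 196) = 1/(-14248/25) = -25/14248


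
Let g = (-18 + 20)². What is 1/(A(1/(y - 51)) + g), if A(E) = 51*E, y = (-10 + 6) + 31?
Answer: 8/15 ≈ 0.53333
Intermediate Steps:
g = 4 (g = 2² = 4)
y = 27 (y = -4 + 31 = 27)
1/(A(1/(y - 51)) + g) = 1/(51/(27 - 51) + 4) = 1/(51/(-24) + 4) = 1/(51*(-1/24) + 4) = 1/(-17/8 + 4) = 1/(15/8) = 8/15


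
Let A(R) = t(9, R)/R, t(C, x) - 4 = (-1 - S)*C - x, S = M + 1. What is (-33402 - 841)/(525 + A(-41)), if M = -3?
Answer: -1403963/21471 ≈ -65.389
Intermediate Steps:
S = -2 (S = -3 + 1 = -2)
t(C, x) = 4 + C - x (t(C, x) = 4 + ((-1 - 1*(-2))*C - x) = 4 + ((-1 + 2)*C - x) = 4 + (1*C - x) = 4 + (C - x) = 4 + C - x)
A(R) = (13 - R)/R (A(R) = (4 + 9 - R)/R = (13 - R)/R)
(-33402 - 841)/(525 + A(-41)) = (-33402 - 841)/(525 + (13 - 1*(-41))/(-41)) = -34243/(525 - (13 + 41)/41) = -34243/(525 - 1/41*54) = -34243/(525 - 54/41) = -34243/21471/41 = -34243*41/21471 = -1403963/21471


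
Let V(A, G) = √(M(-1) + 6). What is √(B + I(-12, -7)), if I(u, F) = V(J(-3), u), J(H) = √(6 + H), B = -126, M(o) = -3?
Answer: √(-126 + √3) ≈ 11.148*I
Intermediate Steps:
V(A, G) = √3 (V(A, G) = √(-3 + 6) = √3)
I(u, F) = √3
√(B + I(-12, -7)) = √(-126 + √3)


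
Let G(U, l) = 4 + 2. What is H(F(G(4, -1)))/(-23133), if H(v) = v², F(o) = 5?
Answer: -25/23133 ≈ -0.0010807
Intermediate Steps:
G(U, l) = 6
H(F(G(4, -1)))/(-23133) = 5²/(-23133) = 25*(-1/23133) = -25/23133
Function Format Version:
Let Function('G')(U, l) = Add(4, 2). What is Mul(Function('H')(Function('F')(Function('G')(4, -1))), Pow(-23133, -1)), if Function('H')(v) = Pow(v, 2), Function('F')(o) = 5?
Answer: Rational(-25, 23133) ≈ -0.0010807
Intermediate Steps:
Function('G')(U, l) = 6
Mul(Function('H')(Function('F')(Function('G')(4, -1))), Pow(-23133, -1)) = Mul(Pow(5, 2), Pow(-23133, -1)) = Mul(25, Rational(-1, 23133)) = Rational(-25, 23133)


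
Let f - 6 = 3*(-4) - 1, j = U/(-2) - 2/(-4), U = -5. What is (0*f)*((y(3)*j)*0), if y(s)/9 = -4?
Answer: 0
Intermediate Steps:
j = 3 (j = -5/(-2) - 2/(-4) = -5*(-½) - 2*(-¼) = 5/2 + ½ = 3)
y(s) = -36 (y(s) = 9*(-4) = -36)
f = -7 (f = 6 + (3*(-4) - 1) = 6 + (-12 - 1) = 6 - 13 = -7)
(0*f)*((y(3)*j)*0) = (0*(-7))*(-36*3*0) = 0*(-108*0) = 0*0 = 0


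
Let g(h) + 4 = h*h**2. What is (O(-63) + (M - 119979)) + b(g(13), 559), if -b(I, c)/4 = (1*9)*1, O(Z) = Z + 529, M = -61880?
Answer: -181429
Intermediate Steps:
g(h) = -4 + h**3 (g(h) = -4 + h*h**2 = -4 + h**3)
O(Z) = 529 + Z
b(I, c) = -36 (b(I, c) = -4*1*9 = -36)
(O(-63) + (M - 119979)) + b(g(13), 559) = ((529 - 63) + (-61880 - 119979)) - 36 = (466 - 181859) - 36 = -181393 - 36 = -181429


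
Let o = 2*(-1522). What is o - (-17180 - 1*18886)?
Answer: 33022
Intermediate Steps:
o = -3044
o - (-17180 - 1*18886) = -3044 - (-17180 - 1*18886) = -3044 - (-17180 - 18886) = -3044 - 1*(-36066) = -3044 + 36066 = 33022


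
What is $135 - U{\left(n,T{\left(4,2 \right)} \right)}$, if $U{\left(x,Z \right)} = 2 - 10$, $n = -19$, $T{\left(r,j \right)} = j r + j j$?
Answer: $143$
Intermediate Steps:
$T{\left(r,j \right)} = j^{2} + j r$ ($T{\left(r,j \right)} = j r + j^{2} = j^{2} + j r$)
$U{\left(x,Z \right)} = -8$ ($U{\left(x,Z \right)} = 2 - 10 = -8$)
$135 - U{\left(n,T{\left(4,2 \right)} \right)} = 135 - -8 = 135 + 8 = 143$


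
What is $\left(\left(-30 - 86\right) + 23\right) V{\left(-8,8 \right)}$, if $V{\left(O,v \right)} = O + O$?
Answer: $1488$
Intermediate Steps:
$V{\left(O,v \right)} = 2 O$
$\left(\left(-30 - 86\right) + 23\right) V{\left(-8,8 \right)} = \left(\left(-30 - 86\right) + 23\right) 2 \left(-8\right) = \left(-116 + 23\right) \left(-16\right) = \left(-93\right) \left(-16\right) = 1488$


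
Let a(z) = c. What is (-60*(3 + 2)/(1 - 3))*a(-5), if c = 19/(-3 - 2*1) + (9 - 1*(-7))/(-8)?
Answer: -870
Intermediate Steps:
c = -29/5 (c = 19/(-3 - 2) + (9 + 7)*(-1/8) = 19/(-5) + 16*(-1/8) = 19*(-1/5) - 2 = -19/5 - 2 = -29/5 ≈ -5.8000)
a(z) = -29/5
(-60*(3 + 2)/(1 - 3))*a(-5) = -60*(3 + 2)/(1 - 3)*(-29/5) = -60*5/(-2)*(-29/5) = -60*5*(-1/2)*(-29/5) = -60*(-5)/2*(-29/5) = -15*(-10)*(-29/5) = 150*(-29/5) = -870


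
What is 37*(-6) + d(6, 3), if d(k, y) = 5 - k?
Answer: -223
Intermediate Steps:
37*(-6) + d(6, 3) = 37*(-6) + (5 - 1*6) = -222 + (5 - 6) = -222 - 1 = -223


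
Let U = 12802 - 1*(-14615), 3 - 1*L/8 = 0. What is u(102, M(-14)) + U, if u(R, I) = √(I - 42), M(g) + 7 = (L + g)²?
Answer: 27417 + √51 ≈ 27424.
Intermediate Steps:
L = 24 (L = 24 - 8*0 = 24 + 0 = 24)
M(g) = -7 + (24 + g)²
u(R, I) = √(-42 + I)
U = 27417 (U = 12802 + 14615 = 27417)
u(102, M(-14)) + U = √(-42 + (-7 + (24 - 14)²)) + 27417 = √(-42 + (-7 + 10²)) + 27417 = √(-42 + (-7 + 100)) + 27417 = √(-42 + 93) + 27417 = √51 + 27417 = 27417 + √51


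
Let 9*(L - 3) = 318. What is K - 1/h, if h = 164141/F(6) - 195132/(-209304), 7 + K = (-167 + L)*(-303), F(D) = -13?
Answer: 111586584003237/2862735929 ≈ 38979.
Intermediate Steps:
L = 115/3 (L = 3 + (⅑)*318 = 3 + 106/3 = 115/3 ≈ 38.333)
K = 38979 (K = -7 + (-167 + 115/3)*(-303) = -7 - 386/3*(-303) = -7 + 38986 = 38979)
h = -2862735929/226746 (h = 164141/(-13) - 195132/(-209304) = 164141*(-1/13) - 195132*(-1/209304) = -164141/13 + 16261/17442 = -2862735929/226746 ≈ -12625.)
K - 1/h = 38979 - 1/(-2862735929/226746) = 38979 - 1*(-226746/2862735929) = 38979 + 226746/2862735929 = 111586584003237/2862735929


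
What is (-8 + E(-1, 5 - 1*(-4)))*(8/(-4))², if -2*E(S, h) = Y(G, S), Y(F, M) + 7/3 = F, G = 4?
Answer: -106/3 ≈ -35.333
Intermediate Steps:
Y(F, M) = -7/3 + F
E(S, h) = -⅚ (E(S, h) = -(-7/3 + 4)/2 = -½*5/3 = -⅚)
(-8 + E(-1, 5 - 1*(-4)))*(8/(-4))² = (-8 - ⅚)*(8/(-4))² = -53*(8*(-¼))²/6 = -53/6*(-2)² = -53/6*4 = -106/3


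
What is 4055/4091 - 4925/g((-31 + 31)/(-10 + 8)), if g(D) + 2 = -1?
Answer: 20160340/12273 ≈ 1642.7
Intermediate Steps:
g(D) = -3 (g(D) = -2 - 1 = -3)
4055/4091 - 4925/g((-31 + 31)/(-10 + 8)) = 4055/4091 - 4925/(-3) = 4055*(1/4091) - 4925*(-⅓) = 4055/4091 + 4925/3 = 20160340/12273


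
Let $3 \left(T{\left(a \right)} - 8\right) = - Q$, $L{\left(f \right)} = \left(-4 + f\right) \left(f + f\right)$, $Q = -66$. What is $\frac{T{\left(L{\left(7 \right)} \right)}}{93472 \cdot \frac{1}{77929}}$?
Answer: $\frac{1168935}{46736} \approx 25.011$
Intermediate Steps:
$L{\left(f \right)} = 2 f \left(-4 + f\right)$ ($L{\left(f \right)} = \left(-4 + f\right) 2 f = 2 f \left(-4 + f\right)$)
$T{\left(a \right)} = 30$ ($T{\left(a \right)} = 8 + \frac{\left(-1\right) \left(-66\right)}{3} = 8 + \frac{1}{3} \cdot 66 = 8 + 22 = 30$)
$\frac{T{\left(L{\left(7 \right)} \right)}}{93472 \cdot \frac{1}{77929}} = \frac{30}{93472 \cdot \frac{1}{77929}} = \frac{30}{\frac{93472}{77929}} = 30 \cdot \frac{77929}{93472} = \frac{1168935}{46736}$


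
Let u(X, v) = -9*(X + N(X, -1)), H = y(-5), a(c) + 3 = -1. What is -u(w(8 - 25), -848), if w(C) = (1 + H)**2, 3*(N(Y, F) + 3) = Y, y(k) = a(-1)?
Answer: 81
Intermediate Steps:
a(c) = -4 (a(c) = -3 - 1 = -4)
y(k) = -4
H = -4
N(Y, F) = -3 + Y/3
w(C) = 9 (w(C) = (1 - 4)**2 = (-3)**2 = 9)
u(X, v) = 27 - 12*X (u(X, v) = -9*(X + (-3 + X/3)) = -9*(-3 + 4*X/3) = 27 - 12*X)
-u(w(8 - 25), -848) = -(27 - 12*9) = -(27 - 108) = -1*(-81) = 81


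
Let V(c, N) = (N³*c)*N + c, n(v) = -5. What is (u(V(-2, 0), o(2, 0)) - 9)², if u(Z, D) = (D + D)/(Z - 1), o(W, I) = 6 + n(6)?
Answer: 841/9 ≈ 93.444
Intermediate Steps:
o(W, I) = 1 (o(W, I) = 6 - 5 = 1)
V(c, N) = c + c*N⁴ (V(c, N) = (c*N³)*N + c = c*N⁴ + c = c + c*N⁴)
u(Z, D) = 2*D/(-1 + Z) (u(Z, D) = (2*D)/(-1 + Z) = 2*D/(-1 + Z))
(u(V(-2, 0), o(2, 0)) - 9)² = (2*1/(-1 - 2*(1 + 0⁴)) - 9)² = (2*1/(-1 - 2*(1 + 0)) - 9)² = (2*1/(-1 - 2*1) - 9)² = (2*1/(-1 - 2) - 9)² = (2*1/(-3) - 9)² = (2*1*(-⅓) - 9)² = (-⅔ - 9)² = (-29/3)² = 841/9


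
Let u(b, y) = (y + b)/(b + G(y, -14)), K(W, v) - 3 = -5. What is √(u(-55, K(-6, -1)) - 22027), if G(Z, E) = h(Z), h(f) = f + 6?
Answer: 2*I*√1591370/17 ≈ 148.41*I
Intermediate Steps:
h(f) = 6 + f
G(Z, E) = 6 + Z
K(W, v) = -2 (K(W, v) = 3 - 5 = -2)
u(b, y) = (b + y)/(6 + b + y) (u(b, y) = (y + b)/(b + (6 + y)) = (b + y)/(6 + b + y))
√(u(-55, K(-6, -1)) - 22027) = √((-55 - 2)/(6 - 55 - 2) - 22027) = √(-57/(-51) - 22027) = √(-1/51*(-57) - 22027) = √(19/17 - 22027) = √(-374440/17) = 2*I*√1591370/17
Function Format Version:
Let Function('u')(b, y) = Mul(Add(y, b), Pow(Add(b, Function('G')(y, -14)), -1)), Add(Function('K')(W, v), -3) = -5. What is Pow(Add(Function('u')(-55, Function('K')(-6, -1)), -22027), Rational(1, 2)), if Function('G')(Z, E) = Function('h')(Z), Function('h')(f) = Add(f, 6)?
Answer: Mul(Rational(2, 17), I, Pow(1591370, Rational(1, 2))) ≈ Mul(148.41, I)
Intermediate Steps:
Function('h')(f) = Add(6, f)
Function('G')(Z, E) = Add(6, Z)
Function('K')(W, v) = -2 (Function('K')(W, v) = Add(3, -5) = -2)
Function('u')(b, y) = Mul(Pow(Add(6, b, y), -1), Add(b, y)) (Function('u')(b, y) = Mul(Add(y, b), Pow(Add(b, Add(6, y)), -1)) = Mul(Add(b, y), Pow(Add(6, b, y), -1)) = Mul(Pow(Add(6, b, y), -1), Add(b, y)))
Pow(Add(Function('u')(-55, Function('K')(-6, -1)), -22027), Rational(1, 2)) = Pow(Add(Mul(Pow(Add(6, -55, -2), -1), Add(-55, -2)), -22027), Rational(1, 2)) = Pow(Add(Mul(Pow(-51, -1), -57), -22027), Rational(1, 2)) = Pow(Add(Mul(Rational(-1, 51), -57), -22027), Rational(1, 2)) = Pow(Add(Rational(19, 17), -22027), Rational(1, 2)) = Pow(Rational(-374440, 17), Rational(1, 2)) = Mul(Rational(2, 17), I, Pow(1591370, Rational(1, 2)))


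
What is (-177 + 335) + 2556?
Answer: 2714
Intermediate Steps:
(-177 + 335) + 2556 = 158 + 2556 = 2714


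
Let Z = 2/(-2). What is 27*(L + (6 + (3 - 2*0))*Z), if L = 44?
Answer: 945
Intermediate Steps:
Z = -1 (Z = -½*2 = -1)
27*(L + (6 + (3 - 2*0))*Z) = 27*(44 + (6 + (3 - 2*0))*(-1)) = 27*(44 + (6 + (3 + 0))*(-1)) = 27*(44 + (6 + 3)*(-1)) = 27*(44 + 9*(-1)) = 27*(44 - 9) = 27*35 = 945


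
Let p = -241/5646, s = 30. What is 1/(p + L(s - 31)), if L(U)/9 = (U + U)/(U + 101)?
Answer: -70575/15716 ≈ -4.4906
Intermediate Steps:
p = -241/5646 (p = -241*1/5646 = -241/5646 ≈ -0.042685)
L(U) = 18*U/(101 + U) (L(U) = 9*((U + U)/(U + 101)) = 9*((2*U)/(101 + U)) = 9*(2*U/(101 + U)) = 18*U/(101 + U))
1/(p + L(s - 31)) = 1/(-241/5646 + 18*(30 - 31)/(101 + (30 - 31))) = 1/(-241/5646 + 18*(-1)/(101 - 1)) = 1/(-241/5646 + 18*(-1)/100) = 1/(-241/5646 + 18*(-1)*(1/100)) = 1/(-241/5646 - 9/50) = 1/(-15716/70575) = -70575/15716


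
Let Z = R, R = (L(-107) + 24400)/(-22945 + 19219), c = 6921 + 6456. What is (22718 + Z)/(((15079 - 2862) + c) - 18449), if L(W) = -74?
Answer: 42311471/13311135 ≈ 3.1787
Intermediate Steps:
c = 13377
R = -12163/1863 (R = (-74 + 24400)/(-22945 + 19219) = 24326/(-3726) = 24326*(-1/3726) = -12163/1863 ≈ -6.5287)
Z = -12163/1863 ≈ -6.5287
(22718 + Z)/(((15079 - 2862) + c) - 18449) = (22718 - 12163/1863)/(((15079 - 2862) + 13377) - 18449) = 42311471/(1863*((12217 + 13377) - 18449)) = 42311471/(1863*(25594 - 18449)) = (42311471/1863)/7145 = (42311471/1863)*(1/7145) = 42311471/13311135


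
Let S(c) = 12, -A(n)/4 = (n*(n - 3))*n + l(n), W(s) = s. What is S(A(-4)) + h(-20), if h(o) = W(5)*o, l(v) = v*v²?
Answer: -88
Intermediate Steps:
l(v) = v³
h(o) = 5*o
A(n) = -4*n³ - 4*n²*(-3 + n) (A(n) = -4*((n*(n - 3))*n + n³) = -4*((n*(-3 + n))*n + n³) = -4*(n²*(-3 + n) + n³) = -4*(n³ + n²*(-3 + n)) = -4*n³ - 4*n²*(-3 + n))
S(A(-4)) + h(-20) = 12 + 5*(-20) = 12 - 100 = -88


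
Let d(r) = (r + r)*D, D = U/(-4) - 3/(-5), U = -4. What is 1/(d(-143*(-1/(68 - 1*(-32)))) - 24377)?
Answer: -125/3046553 ≈ -4.1030e-5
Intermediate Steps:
D = 8/5 (D = -4/(-4) - 3/(-5) = -4*(-¼) - 3*(-⅕) = 1 + ⅗ = 8/5 ≈ 1.6000)
d(r) = 16*r/5 (d(r) = (r + r)*(8/5) = (2*r)*(8/5) = 16*r/5)
1/(d(-143*(-1/(68 - 1*(-32)))) - 24377) = 1/(16*(-143*(-1/(68 - 1*(-32))))/5 - 24377) = 1/(16*(-143*(-1/(68 + 32)))/5 - 24377) = 1/(16*(-143/((-1*100)))/5 - 24377) = 1/(16*(-143/(-100))/5 - 24377) = 1/(16*(-143*(-1/100))/5 - 24377) = 1/((16/5)*(143/100) - 24377) = 1/(572/125 - 24377) = 1/(-3046553/125) = -125/3046553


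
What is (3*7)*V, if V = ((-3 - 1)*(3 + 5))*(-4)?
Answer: 2688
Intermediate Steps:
V = 128 (V = -4*8*(-4) = -32*(-4) = 128)
(3*7)*V = (3*7)*128 = 21*128 = 2688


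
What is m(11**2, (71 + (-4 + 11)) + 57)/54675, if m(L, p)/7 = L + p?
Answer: 1792/54675 ≈ 0.032776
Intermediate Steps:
m(L, p) = 7*L + 7*p (m(L, p) = 7*(L + p) = 7*L + 7*p)
m(11**2, (71 + (-4 + 11)) + 57)/54675 = (7*11**2 + 7*((71 + (-4 + 11)) + 57))/54675 = (7*121 + 7*((71 + 7) + 57))*(1/54675) = (847 + 7*(78 + 57))*(1/54675) = (847 + 7*135)*(1/54675) = (847 + 945)*(1/54675) = 1792*(1/54675) = 1792/54675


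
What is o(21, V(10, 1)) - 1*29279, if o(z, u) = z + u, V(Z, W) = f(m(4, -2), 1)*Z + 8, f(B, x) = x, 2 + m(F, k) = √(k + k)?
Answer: -29240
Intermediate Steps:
m(F, k) = -2 + √2*√k (m(F, k) = -2 + √(k + k) = -2 + √(2*k) = -2 + √2*√k)
V(Z, W) = 8 + Z (V(Z, W) = 1*Z + 8 = Z + 8 = 8 + Z)
o(z, u) = u + z
o(21, V(10, 1)) - 1*29279 = ((8 + 10) + 21) - 1*29279 = (18 + 21) - 29279 = 39 - 29279 = -29240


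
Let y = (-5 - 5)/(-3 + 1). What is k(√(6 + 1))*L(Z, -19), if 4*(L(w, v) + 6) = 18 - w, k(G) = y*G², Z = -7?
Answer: 35/4 ≈ 8.7500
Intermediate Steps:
y = 5 (y = -10/(-2) = -10*(-½) = 5)
k(G) = 5*G²
L(w, v) = -3/2 - w/4 (L(w, v) = -6 + (18 - w)/4 = -6 + (9/2 - w/4) = -3/2 - w/4)
k(√(6 + 1))*L(Z, -19) = (5*(√(6 + 1))²)*(-3/2 - ¼*(-7)) = (5*(√7)²)*(-3/2 + 7/4) = (5*7)*(¼) = 35*(¼) = 35/4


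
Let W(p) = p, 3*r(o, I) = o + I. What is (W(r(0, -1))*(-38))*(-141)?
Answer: -1786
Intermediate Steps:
r(o, I) = I/3 + o/3 (r(o, I) = (o + I)/3 = (I + o)/3 = I/3 + o/3)
(W(r(0, -1))*(-38))*(-141) = (((⅓)*(-1) + (⅓)*0)*(-38))*(-141) = ((-⅓ + 0)*(-38))*(-141) = -⅓*(-38)*(-141) = (38/3)*(-141) = -1786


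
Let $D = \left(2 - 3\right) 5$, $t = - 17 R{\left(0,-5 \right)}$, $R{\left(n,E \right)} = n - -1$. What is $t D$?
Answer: $85$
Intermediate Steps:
$R{\left(n,E \right)} = 1 + n$ ($R{\left(n,E \right)} = n + 1 = 1 + n$)
$t = -17$ ($t = - 17 \left(1 + 0\right) = \left(-17\right) 1 = -17$)
$D = -5$ ($D = \left(-1\right) 5 = -5$)
$t D = \left(-17\right) \left(-5\right) = 85$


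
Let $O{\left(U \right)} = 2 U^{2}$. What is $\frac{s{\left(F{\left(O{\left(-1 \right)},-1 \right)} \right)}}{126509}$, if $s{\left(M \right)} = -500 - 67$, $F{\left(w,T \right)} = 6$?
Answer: $- \frac{567}{126509} \approx -0.0044819$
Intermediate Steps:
$s{\left(M \right)} = -567$
$\frac{s{\left(F{\left(O{\left(-1 \right)},-1 \right)} \right)}}{126509} = - \frac{567}{126509}$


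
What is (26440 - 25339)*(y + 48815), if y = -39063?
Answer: 10736952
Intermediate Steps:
(26440 - 25339)*(y + 48815) = (26440 - 25339)*(-39063 + 48815) = 1101*9752 = 10736952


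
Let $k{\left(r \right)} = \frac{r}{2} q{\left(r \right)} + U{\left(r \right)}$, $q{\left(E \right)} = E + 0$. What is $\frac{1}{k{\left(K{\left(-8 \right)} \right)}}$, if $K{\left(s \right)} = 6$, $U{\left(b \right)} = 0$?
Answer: $\frac{1}{18} \approx 0.055556$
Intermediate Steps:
$q{\left(E \right)} = E$
$k{\left(r \right)} = \frac{r^{2}}{2}$ ($k{\left(r \right)} = \frac{r}{2} r + 0 = \frac{r^{2}}{2} + 0 = \frac{r^{2}}{2}$)
$\frac{1}{k{\left(K{\left(-8 \right)} \right)}} = \frac{1}{\frac{1}{2} \cdot 6^{2}} = \frac{1}{\frac{1}{2} \cdot 36} = \frac{1}{18}$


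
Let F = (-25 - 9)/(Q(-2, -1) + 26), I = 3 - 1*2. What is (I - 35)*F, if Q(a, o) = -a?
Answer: 289/7 ≈ 41.286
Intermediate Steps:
I = 1 (I = 3 - 2 = 1)
F = -17/14 (F = (-25 - 9)/(-1*(-2) + 26) = -34/(2 + 26) = -34/28 = -34*1/28 = -17/14 ≈ -1.2143)
(I - 35)*F = (1 - 35)*(-17/14) = -34*(-17/14) = 289/7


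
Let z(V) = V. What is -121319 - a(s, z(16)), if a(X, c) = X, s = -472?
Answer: -120847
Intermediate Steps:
-121319 - a(s, z(16)) = -121319 - 1*(-472) = -121319 + 472 = -120847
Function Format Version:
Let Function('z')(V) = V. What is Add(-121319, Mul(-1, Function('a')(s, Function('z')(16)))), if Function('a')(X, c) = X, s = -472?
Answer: -120847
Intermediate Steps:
Add(-121319, Mul(-1, Function('a')(s, Function('z')(16)))) = Add(-121319, Mul(-1, -472)) = Add(-121319, 472) = -120847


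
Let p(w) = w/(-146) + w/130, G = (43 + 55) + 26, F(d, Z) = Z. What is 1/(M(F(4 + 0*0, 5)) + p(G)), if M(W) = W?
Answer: 4745/24221 ≈ 0.19590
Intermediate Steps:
G = 124 (G = 98 + 26 = 124)
p(w) = 4*w/4745 (p(w) = w*(-1/146) + w*(1/130) = -w/146 + w/130 = 4*w/4745)
1/(M(F(4 + 0*0, 5)) + p(G)) = 1/(5 + (4/4745)*124) = 1/(5 + 496/4745) = 1/(24221/4745) = 4745/24221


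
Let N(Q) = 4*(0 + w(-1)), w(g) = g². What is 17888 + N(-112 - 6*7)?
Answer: 17892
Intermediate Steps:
N(Q) = 4 (N(Q) = 4*(0 + (-1)²) = 4*(0 + 1) = 4*1 = 4)
17888 + N(-112 - 6*7) = 17888 + 4 = 17892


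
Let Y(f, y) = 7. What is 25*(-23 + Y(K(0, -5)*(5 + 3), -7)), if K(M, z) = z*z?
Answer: -400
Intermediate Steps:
K(M, z) = z²
25*(-23 + Y(K(0, -5)*(5 + 3), -7)) = 25*(-23 + 7) = 25*(-16) = -400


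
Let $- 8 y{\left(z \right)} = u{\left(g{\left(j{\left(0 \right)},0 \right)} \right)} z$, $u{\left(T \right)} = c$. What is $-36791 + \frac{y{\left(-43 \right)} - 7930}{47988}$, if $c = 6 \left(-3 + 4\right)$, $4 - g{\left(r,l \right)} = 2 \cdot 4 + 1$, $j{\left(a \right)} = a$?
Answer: $- \frac{7062137623}{191952} \approx -36791.0$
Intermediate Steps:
$g{\left(r,l \right)} = -5$ ($g{\left(r,l \right)} = 4 - \left(2 \cdot 4 + 1\right) = 4 - \left(8 + 1\right) = 4 - 9 = -5$)
$c = 6$ ($c = 6 \cdot 1 = 6$)
$u{\left(T \right)} = 6$
$y{\left(z \right)} = - \frac{3 z}{4}$ ($y{\left(z \right)} = - \frac{6 z}{8} = - \frac{3 z}{4}$)
$-36791 + \frac{y{\left(-43 \right)} - 7930}{47988} = -36791 + \frac{\left(- \frac{3}{4}\right) \left(-43\right) - 7930}{47988} = -36791 + \left(\frac{129}{4} - 7930\right) \frac{1}{47988} = -36791 - \frac{31591}{191952} = - \frac{7062137623}{191952}$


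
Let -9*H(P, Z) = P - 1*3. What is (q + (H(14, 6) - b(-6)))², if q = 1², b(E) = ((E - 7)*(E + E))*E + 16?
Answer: 68525284/81 ≈ 8.4599e+5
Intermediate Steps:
b(E) = 16 + 2*E²*(-7 + E) (b(E) = ((-7 + E)*(2*E))*E + 16 = (2*E*(-7 + E))*E + 16 = 2*E²*(-7 + E) + 16 = 16 + 2*E²*(-7 + E))
H(P, Z) = ⅓ - P/9 (H(P, Z) = -(P - 1*3)/9 = -(P - 3)/9 = -(-3 + P)/9 = ⅓ - P/9)
q = 1
(q + (H(14, 6) - b(-6)))² = (1 + ((⅓ - ⅑*14) - (16 - 14*(-6)² + 2*(-6)³)))² = (1 + ((⅓ - 14/9) - (16 - 14*36 + 2*(-216))))² = (1 + (-11/9 - (16 - 504 - 432)))² = (1 + (-11/9 - 1*(-920)))² = (1 + (-11/9 + 920))² = (1 + 8269/9)² = (8278/9)² = 68525284/81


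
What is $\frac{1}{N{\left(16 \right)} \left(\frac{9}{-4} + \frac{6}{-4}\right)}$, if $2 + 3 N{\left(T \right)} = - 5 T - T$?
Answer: $\frac{2}{245} \approx 0.0081633$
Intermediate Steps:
$N{\left(T \right)} = - \frac{2}{3} - 2 T$ ($N{\left(T \right)} = - \frac{2}{3} + \frac{- 5 T - T}{3} = - \frac{2}{3} + \frac{\left(-6\right) T}{3} = - \frac{2}{3} - 2 T$)
$\frac{1}{N{\left(16 \right)} \left(\frac{9}{-4} + \frac{6}{-4}\right)} = \frac{1}{\left(- \frac{2}{3} - 32\right) \left(\frac{9}{-4} + \frac{6}{-4}\right)} = \frac{1}{\left(- \frac{2}{3} - 32\right) \left(9 \left(- \frac{1}{4}\right) + 6 \left(- \frac{1}{4}\right)\right)} = \frac{1}{\left(- \frac{98}{3}\right) \left(- \frac{9}{4} - \frac{3}{2}\right)} = \frac{1}{\left(- \frac{98}{3}\right) \left(- \frac{15}{4}\right)} = \frac{1}{\frac{245}{2}} = \frac{2}{245}$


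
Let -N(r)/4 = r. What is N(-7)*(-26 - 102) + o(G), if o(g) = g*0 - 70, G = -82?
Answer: -3654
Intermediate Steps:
N(r) = -4*r
o(g) = -70 (o(g) = 0 - 70 = -70)
N(-7)*(-26 - 102) + o(G) = (-4*(-7))*(-26 - 102) - 70 = 28*(-128) - 70 = -3584 - 70 = -3654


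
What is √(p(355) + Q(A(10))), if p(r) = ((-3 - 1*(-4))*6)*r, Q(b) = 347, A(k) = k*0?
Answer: √2477 ≈ 49.769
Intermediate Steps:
A(k) = 0
p(r) = 6*r (p(r) = ((-3 + 4)*6)*r = (1*6)*r = 6*r)
√(p(355) + Q(A(10))) = √(6*355 + 347) = √(2130 + 347) = √2477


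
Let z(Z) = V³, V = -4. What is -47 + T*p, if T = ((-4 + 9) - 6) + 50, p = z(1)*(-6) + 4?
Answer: 18965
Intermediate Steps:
z(Z) = -64 (z(Z) = (-4)³ = -64)
p = 388 (p = -64*(-6) + 4 = 384 + 4 = 388)
T = 49 (T = (5 - 6) + 50 = -1 + 50 = 49)
-47 + T*p = -47 + 49*388 = -47 + 19012 = 18965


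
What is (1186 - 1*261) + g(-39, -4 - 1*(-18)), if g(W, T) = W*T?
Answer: 379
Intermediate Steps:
g(W, T) = T*W
(1186 - 1*261) + g(-39, -4 - 1*(-18)) = (1186 - 1*261) + (-4 - 1*(-18))*(-39) = (1186 - 261) + (-4 + 18)*(-39) = 925 + 14*(-39) = 925 - 546 = 379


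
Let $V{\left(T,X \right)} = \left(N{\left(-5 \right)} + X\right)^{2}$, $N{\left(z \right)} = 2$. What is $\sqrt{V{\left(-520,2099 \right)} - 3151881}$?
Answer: $4 \sqrt{78895} \approx 1123.5$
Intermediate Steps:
$V{\left(T,X \right)} = \left(2 + X\right)^{2}$
$\sqrt{V{\left(-520,2099 \right)} - 3151881} = \sqrt{\left(2 + 2099\right)^{2} - 3151881} = \sqrt{2101^{2} - 3151881} = \sqrt{4414201 - 3151881} = \sqrt{1262320} = 4 \sqrt{78895}$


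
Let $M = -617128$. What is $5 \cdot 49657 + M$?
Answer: $-368843$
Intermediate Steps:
$5 \cdot 49657 + M = 5 \cdot 49657 - 617128 = 248285 - 617128 = -368843$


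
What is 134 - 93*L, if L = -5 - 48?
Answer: 5063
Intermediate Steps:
L = -53
134 - 93*L = 134 - 93*(-53) = 134 + 4929 = 5063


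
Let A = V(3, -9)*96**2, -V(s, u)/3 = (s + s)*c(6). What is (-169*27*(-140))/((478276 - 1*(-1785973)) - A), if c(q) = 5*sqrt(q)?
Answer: 1446447546180/998999252401 - 529862860800*sqrt(6)/998999252401 ≈ 0.14870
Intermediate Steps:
V(s, u) = -30*s*sqrt(6) (V(s, u) = -3*(s + s)*5*sqrt(6) = -3*2*s*5*sqrt(6) = -30*s*sqrt(6))
A = -829440*sqrt(6) (A = -30*3*sqrt(6)*96**2 = -90*sqrt(6)*9216 = -829440*sqrt(6) ≈ -2.0317e+6)
(-169*27*(-140))/((478276 - 1*(-1785973)) - A) = (-169*27*(-140))/((478276 - 1*(-1785973)) - (-829440)*sqrt(6)) = (-4563*(-140))/((478276 + 1785973) + 829440*sqrt(6)) = 638820/(2264249 + 829440*sqrt(6))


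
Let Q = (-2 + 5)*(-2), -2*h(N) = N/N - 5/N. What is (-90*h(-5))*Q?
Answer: -540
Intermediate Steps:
h(N) = -½ + 5/(2*N) (h(N) = -(N/N - 5/N)/2 = -(1 - 5/N)/2 = -½ + 5/(2*N))
Q = -6 (Q = 3*(-2) = -6)
(-90*h(-5))*Q = -45*(5 - 1*(-5))/(-5)*(-6) = -45*(-1)*(5 + 5)/5*(-6) = -45*(-1)*10/5*(-6) = -90*(-1)*(-6) = 90*(-6) = -540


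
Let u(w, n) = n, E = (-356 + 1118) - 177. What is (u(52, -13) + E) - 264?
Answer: 308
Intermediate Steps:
E = 585 (E = 762 - 177 = 585)
(u(52, -13) + E) - 264 = (-13 + 585) - 264 = 572 - 264 = 308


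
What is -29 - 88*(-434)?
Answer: 38163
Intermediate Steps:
-29 - 88*(-434) = -29 + 38192 = 38163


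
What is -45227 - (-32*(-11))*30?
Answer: -55787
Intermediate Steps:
-45227 - (-32*(-11))*30 = -45227 - 352*30 = -45227 - 1*10560 = -45227 - 10560 = -55787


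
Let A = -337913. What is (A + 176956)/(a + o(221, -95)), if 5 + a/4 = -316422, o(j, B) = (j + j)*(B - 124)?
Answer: 160957/1362506 ≈ 0.11813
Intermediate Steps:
o(j, B) = 2*j*(-124 + B) (o(j, B) = (2*j)*(-124 + B) = 2*j*(-124 + B))
a = -1265708 (a = -20 + 4*(-316422) = -20 - 1265688 = -1265708)
(A + 176956)/(a + o(221, -95)) = (-337913 + 176956)/(-1265708 + 2*221*(-124 - 95)) = -160957/(-1265708 + 2*221*(-219)) = -160957/(-1265708 - 96798) = -160957/(-1362506) = -160957*(-1/1362506) = 160957/1362506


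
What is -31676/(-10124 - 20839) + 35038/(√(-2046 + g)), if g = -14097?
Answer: 31676/30963 - 35038*I*√16143/16143 ≈ 1.023 - 275.77*I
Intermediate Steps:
-31676/(-10124 - 20839) + 35038/(√(-2046 + g)) = -31676/(-10124 - 20839) + 35038/(√(-2046 - 14097)) = -31676/(-30963) + 35038/(√(-16143)) = -31676*(-1/30963) + 35038/((I*√16143)) = 31676/30963 + 35038*(-I*√16143/16143) = 31676/30963 - 35038*I*√16143/16143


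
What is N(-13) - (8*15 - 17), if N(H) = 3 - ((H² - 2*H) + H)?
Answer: -282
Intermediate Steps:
N(H) = 3 + H - H² (N(H) = 3 - (H² - H) = 3 + (H - H²) = 3 + H - H²)
N(-13) - (8*15 - 17) = (3 - 13 - 1*(-13)²) - (8*15 - 17) = (3 - 13 - 1*169) - (120 - 17) = (3 - 13 - 169) - 1*103 = -179 - 103 = -282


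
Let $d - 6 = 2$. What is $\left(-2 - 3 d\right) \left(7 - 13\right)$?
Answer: $156$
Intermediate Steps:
$d = 8$ ($d = 6 + 2 = 8$)
$\left(-2 - 3 d\right) \left(7 - 13\right) = \left(-2 - 24\right) \left(7 - 13\right) = \left(-2 - 24\right) \left(-6\right) = \left(-26\right) \left(-6\right) = 156$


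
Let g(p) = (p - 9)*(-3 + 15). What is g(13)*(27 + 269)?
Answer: 14208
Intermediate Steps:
g(p) = -108 + 12*p (g(p) = (-9 + p)*12 = -108 + 12*p)
g(13)*(27 + 269) = (-108 + 12*13)*(27 + 269) = (-108 + 156)*296 = 48*296 = 14208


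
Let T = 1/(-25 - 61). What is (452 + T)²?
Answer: 1510954641/7396 ≈ 2.0429e+5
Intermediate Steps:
T = -1/86 (T = 1/(-86) = -1/86 ≈ -0.011628)
(452 + T)² = (452 - 1/86)² = (38871/86)² = 1510954641/7396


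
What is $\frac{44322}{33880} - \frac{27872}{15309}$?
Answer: $- \frac{2712019}{5292540} \approx -0.51242$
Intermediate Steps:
$\frac{44322}{33880} - \frac{27872}{15309} = 44322 \cdot \frac{1}{33880} - \frac{27872}{15309} = \frac{22161}{16940} - \frac{27872}{15309} = - \frac{2712019}{5292540}$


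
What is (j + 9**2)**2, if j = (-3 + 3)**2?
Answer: 6561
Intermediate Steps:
j = 0 (j = 0**2 = 0)
(j + 9**2)**2 = (0 + 9**2)**2 = (0 + 81)**2 = 81**2 = 6561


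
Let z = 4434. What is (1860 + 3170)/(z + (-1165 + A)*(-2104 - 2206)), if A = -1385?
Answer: 2515/5497467 ≈ 0.00045748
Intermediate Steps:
(1860 + 3170)/(z + (-1165 + A)*(-2104 - 2206)) = (1860 + 3170)/(4434 + (-1165 - 1385)*(-2104 - 2206)) = 5030/(4434 - 2550*(-4310)) = 5030/(4434 + 10990500) = 5030/10994934 = 5030*(1/10994934) = 2515/5497467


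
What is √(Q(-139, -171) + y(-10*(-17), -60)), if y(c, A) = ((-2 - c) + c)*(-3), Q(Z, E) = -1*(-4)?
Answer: √10 ≈ 3.1623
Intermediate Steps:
Q(Z, E) = 4
y(c, A) = 6 (y(c, A) = -2*(-3) = 6)
√(Q(-139, -171) + y(-10*(-17), -60)) = √(4 + 6) = √10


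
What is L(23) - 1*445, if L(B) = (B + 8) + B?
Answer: -391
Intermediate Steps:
L(B) = 8 + 2*B (L(B) = (8 + B) + B = 8 + 2*B)
L(23) - 1*445 = (8 + 2*23) - 1*445 = (8 + 46) - 445 = 54 - 445 = -391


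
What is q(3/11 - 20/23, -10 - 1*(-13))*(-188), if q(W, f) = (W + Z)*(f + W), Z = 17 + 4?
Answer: -590037248/64009 ≈ -9218.0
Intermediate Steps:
Z = 21
q(W, f) = (21 + W)*(W + f) (q(W, f) = (W + 21)*(f + W) = (21 + W)*(W + f))
q(3/11 - 20/23, -10 - 1*(-13))*(-188) = ((3/11 - 20/23)**2 + 21*(3/11 - 20/23) + 21*(-10 - 1*(-13)) + (3/11 - 20/23)*(-10 - 1*(-13)))*(-188) = ((3*(1/11) - 20*1/23)**2 + 21*(3*(1/11) - 20*1/23) + 21*(-10 + 13) + (3*(1/11) - 20*1/23)*(-10 + 13))*(-188) = ((3/11 - 20/23)**2 + 21*(3/11 - 20/23) + 21*3 + (3/11 - 20/23)*3)*(-188) = ((-151/253)**2 + 21*(-151/253) + 63 - 151/253*3)*(-188) = (22801/64009 - 3171/253 + 63 - 453/253)*(-188) = (3138496/64009)*(-188) = -590037248/64009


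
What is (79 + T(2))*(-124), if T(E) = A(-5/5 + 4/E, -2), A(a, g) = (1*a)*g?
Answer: -9548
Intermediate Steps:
A(a, g) = a*g
T(E) = 2 - 8/E (T(E) = (-5/5 + 4/E)*(-2) = (-5*1/5 + 4/E)*(-2) = (-1 + 4/E)*(-2) = 2 - 8/E)
(79 + T(2))*(-124) = (79 + (2 - 8/2))*(-124) = (79 + (2 - 8*1/2))*(-124) = (79 + (2 - 4))*(-124) = (79 - 2)*(-124) = 77*(-124) = -9548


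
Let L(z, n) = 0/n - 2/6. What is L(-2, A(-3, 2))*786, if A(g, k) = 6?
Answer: -262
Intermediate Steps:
L(z, n) = -⅓ (L(z, n) = 0 - 2*⅙ = 0 - ⅓ = -⅓)
L(-2, A(-3, 2))*786 = -⅓*786 = -262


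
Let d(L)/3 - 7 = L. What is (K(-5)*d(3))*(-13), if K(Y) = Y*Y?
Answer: -9750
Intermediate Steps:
d(L) = 21 + 3*L
K(Y) = Y²
(K(-5)*d(3))*(-13) = ((-5)²*(21 + 3*3))*(-13) = (25*(21 + 9))*(-13) = (25*30)*(-13) = 750*(-13) = -9750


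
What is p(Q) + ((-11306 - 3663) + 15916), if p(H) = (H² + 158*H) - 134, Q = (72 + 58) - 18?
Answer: 31053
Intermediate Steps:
Q = 112 (Q = 130 - 18 = 112)
p(H) = -134 + H² + 158*H
p(Q) + ((-11306 - 3663) + 15916) = (-134 + 112² + 158*112) + ((-11306 - 3663) + 15916) = (-134 + 12544 + 17696) + (-14969 + 15916) = 30106 + 947 = 31053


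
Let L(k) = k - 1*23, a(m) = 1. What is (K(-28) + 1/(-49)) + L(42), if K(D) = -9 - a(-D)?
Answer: 440/49 ≈ 8.9796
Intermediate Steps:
K(D) = -10 (K(D) = -9 - 1*1 = -9 - 1 = -10)
L(k) = -23 + k (L(k) = k - 23 = -23 + k)
(K(-28) + 1/(-49)) + L(42) = (-10 + 1/(-49)) + (-23 + 42) = (-10 - 1/49) + 19 = -491/49 + 19 = 440/49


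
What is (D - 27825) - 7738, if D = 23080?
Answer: -12483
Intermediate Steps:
(D - 27825) - 7738 = (23080 - 27825) - 7738 = -4745 - 7738 = -12483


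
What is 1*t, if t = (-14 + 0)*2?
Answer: -28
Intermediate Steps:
t = -28 (t = -14*2 = -28)
1*t = 1*(-28) = -28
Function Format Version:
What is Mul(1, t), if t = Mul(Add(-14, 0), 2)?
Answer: -28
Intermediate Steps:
t = -28 (t = Mul(-14, 2) = -28)
Mul(1, t) = Mul(1, -28) = -28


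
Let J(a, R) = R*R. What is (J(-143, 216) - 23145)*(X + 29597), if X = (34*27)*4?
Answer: 782187459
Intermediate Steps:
J(a, R) = R²
X = 3672 (X = 918*4 = 3672)
(J(-143, 216) - 23145)*(X + 29597) = (216² - 23145)*(3672 + 29597) = (46656 - 23145)*33269 = 23511*33269 = 782187459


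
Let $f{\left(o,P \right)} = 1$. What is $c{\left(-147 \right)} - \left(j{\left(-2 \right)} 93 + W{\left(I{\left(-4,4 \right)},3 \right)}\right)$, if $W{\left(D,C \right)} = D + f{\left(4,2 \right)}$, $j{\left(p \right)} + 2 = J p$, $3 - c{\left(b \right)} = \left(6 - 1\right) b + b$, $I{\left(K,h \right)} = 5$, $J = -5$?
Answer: $135$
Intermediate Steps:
$c{\left(b \right)} = 3 - 6 b$ ($c{\left(b \right)} = 3 - \left(\left(6 - 1\right) b + b\right) = 3 - \left(5 b + b\right) = 3 - 6 b$)
$j{\left(p \right)} = -2 - 5 p$
$W{\left(D,C \right)} = 1 + D$ ($W{\left(D,C \right)} = D + 1 = 1 + D$)
$c{\left(-147 \right)} - \left(j{\left(-2 \right)} 93 + W{\left(I{\left(-4,4 \right)},3 \right)}\right) = \left(3 - -882\right) - \left(\left(-2 - -10\right) 93 + \left(1 + 5\right)\right) = \left(3 + 882\right) - \left(\left(-2 + 10\right) 93 + 6\right) = 885 - \left(8 \cdot 93 + 6\right) = 885 - \left(744 + 6\right) = 885 - 750 = 135$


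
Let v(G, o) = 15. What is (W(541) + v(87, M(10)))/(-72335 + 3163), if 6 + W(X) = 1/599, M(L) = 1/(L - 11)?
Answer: -1348/10358507 ≈ -0.00013013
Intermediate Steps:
M(L) = 1/(-11 + L)
W(X) = -3593/599 (W(X) = -6 + 1/599 = -3593/599)
(W(541) + v(87, M(10)))/(-72335 + 3163) = (-3593/599 + 15)/(-72335 + 3163) = (5392/599)/(-69172) = (5392/599)*(-1/69172) = -1348/10358507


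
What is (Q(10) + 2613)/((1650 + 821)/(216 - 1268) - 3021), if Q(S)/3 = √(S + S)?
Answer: -2748876/3180563 - 6312*√5/3180563 ≈ -0.86871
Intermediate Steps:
Q(S) = 3*√2*√S (Q(S) = 3*√(S + S) = 3*√(2*S) = 3*(√2*√S) = 3*√2*√S)
(Q(10) + 2613)/((1650 + 821)/(216 - 1268) - 3021) = (3*√2*√10 + 2613)/((1650 + 821)/(216 - 1268) - 3021) = (6*√5 + 2613)/(2471/(-1052) - 3021) = (2613 + 6*√5)/(2471*(-1/1052) - 3021) = (2613 + 6*√5)/(-2471/1052 - 3021) = (2613 + 6*√5)/(-3180563/1052) = (2613 + 6*√5)*(-1052/3180563) = -2748876/3180563 - 6312*√5/3180563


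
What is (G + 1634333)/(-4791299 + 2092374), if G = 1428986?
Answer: -3063319/2698925 ≈ -1.1350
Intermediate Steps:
(G + 1634333)/(-4791299 + 2092374) = (1428986 + 1634333)/(-4791299 + 2092374) = 3063319/(-2698925) = 3063319*(-1/2698925) = -3063319/2698925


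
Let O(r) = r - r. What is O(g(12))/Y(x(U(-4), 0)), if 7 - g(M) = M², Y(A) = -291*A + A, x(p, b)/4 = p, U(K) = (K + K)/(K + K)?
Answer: 0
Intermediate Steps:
U(K) = 1 (U(K) = (2*K)/((2*K)) = (2*K)*(1/(2*K)) = 1)
x(p, b) = 4*p
Y(A) = -290*A
g(M) = 7 - M²
O(r) = 0
O(g(12))/Y(x(U(-4), 0)) = 0/((-1160)) = 0/((-290*4)) = 0/(-1160) = 0*(-1/1160) = 0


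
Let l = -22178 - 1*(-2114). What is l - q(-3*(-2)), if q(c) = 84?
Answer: -20148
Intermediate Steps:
l = -20064 (l = -22178 + 2114 = -20064)
l - q(-3*(-2)) = -20064 - 1*84 = -20064 - 84 = -20148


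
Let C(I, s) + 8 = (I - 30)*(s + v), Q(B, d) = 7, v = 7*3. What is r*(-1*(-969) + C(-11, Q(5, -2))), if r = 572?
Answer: -106964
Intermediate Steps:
v = 21
C(I, s) = -8 + (-30 + I)*(21 + s) (C(I, s) = -8 + (I - 30)*(s + 21) = -8 + (-30 + I)*(21 + s))
r*(-1*(-969) + C(-11, Q(5, -2))) = 572*(-1*(-969) + (-638 - 30*7 + 21*(-11) - 11*7)) = 572*(969 + (-638 - 210 - 231 - 77)) = 572*(969 - 1156) = 572*(-187) = -106964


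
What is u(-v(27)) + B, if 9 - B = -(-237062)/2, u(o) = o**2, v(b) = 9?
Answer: -118441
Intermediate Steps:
B = -118522 (B = 9 - (-33866)*(-7/2) = 9 - (-33866)*(-7*1/2) = 9 - (-33866)*(-7)/2 = 9 - 1*118531 = 9 - 118531 = -118522)
u(-v(27)) + B = (-1*9)**2 - 118522 = (-9)**2 - 118522 = 81 - 118522 = -118441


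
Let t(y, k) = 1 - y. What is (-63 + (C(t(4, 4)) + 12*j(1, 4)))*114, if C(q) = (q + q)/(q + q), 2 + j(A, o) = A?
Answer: -8436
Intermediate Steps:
j(A, o) = -2 + A
C(q) = 1 (C(q) = (2*q)/((2*q)) = (2*q)*(1/(2*q)) = 1)
(-63 + (C(t(4, 4)) + 12*j(1, 4)))*114 = (-63 + (1 + 12*(-2 + 1)))*114 = (-63 + (1 + 12*(-1)))*114 = (-63 + (1 - 12))*114 = (-63 - 11)*114 = -74*114 = -8436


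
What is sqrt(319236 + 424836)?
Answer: 2*sqrt(186018) ≈ 862.60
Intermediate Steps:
sqrt(319236 + 424836) = sqrt(744072) = 2*sqrt(186018)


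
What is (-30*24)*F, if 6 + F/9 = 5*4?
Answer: -90720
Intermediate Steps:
F = 126 (F = -54 + 9*(5*4) = -54 + 9*20 = -54 + 180 = 126)
(-30*24)*F = -30*24*126 = -720*126 = -90720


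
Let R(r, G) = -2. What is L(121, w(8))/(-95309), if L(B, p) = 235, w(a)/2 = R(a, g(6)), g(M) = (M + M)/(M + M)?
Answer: -235/95309 ≈ -0.0024657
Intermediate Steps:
g(M) = 1 (g(M) = (2*M)/((2*M)) = (2*M)*(1/(2*M)) = 1)
w(a) = -4 (w(a) = 2*(-2) = -4)
L(121, w(8))/(-95309) = 235/(-95309) = 235*(-1/95309) = -235/95309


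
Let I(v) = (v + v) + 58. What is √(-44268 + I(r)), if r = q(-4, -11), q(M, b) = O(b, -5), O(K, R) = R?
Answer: 2*I*√11055 ≈ 210.29*I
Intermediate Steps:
q(M, b) = -5
r = -5
I(v) = 58 + 2*v (I(v) = 2*v + 58 = 58 + 2*v)
√(-44268 + I(r)) = √(-44268 + (58 + 2*(-5))) = √(-44268 + (58 - 10)) = √(-44268 + 48) = √(-44220) = 2*I*√11055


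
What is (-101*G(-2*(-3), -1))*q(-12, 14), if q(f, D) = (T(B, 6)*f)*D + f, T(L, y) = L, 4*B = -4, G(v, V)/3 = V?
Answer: 47268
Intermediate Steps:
G(v, V) = 3*V
B = -1 (B = (¼)*(-4) = -1)
q(f, D) = f - D*f (q(f, D) = (-f)*D + f = -D*f + f = f - D*f)
(-101*G(-2*(-3), -1))*q(-12, 14) = (-303*(-1))*(-12*(1 - 1*14)) = (-101*(-3))*(-12*(1 - 14)) = 303*(-12*(-13)) = 303*156 = 47268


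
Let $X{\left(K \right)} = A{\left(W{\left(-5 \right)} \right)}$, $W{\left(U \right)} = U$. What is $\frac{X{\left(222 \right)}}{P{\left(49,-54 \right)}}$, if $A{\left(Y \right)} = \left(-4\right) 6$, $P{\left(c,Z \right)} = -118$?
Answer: $\frac{12}{59} \approx 0.20339$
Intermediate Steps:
$A{\left(Y \right)} = -24$
$X{\left(K \right)} = -24$
$\frac{X{\left(222 \right)}}{P{\left(49,-54 \right)}} = - \frac{24}{-118} = \left(-24\right) \left(- \frac{1}{118}\right) = \frac{12}{59}$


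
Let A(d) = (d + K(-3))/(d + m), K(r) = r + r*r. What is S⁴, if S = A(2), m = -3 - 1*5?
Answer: 256/81 ≈ 3.1605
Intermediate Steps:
m = -8 (m = -3 - 5 = -8)
K(r) = r + r²
A(d) = (6 + d)/(-8 + d) (A(d) = (d - 3*(1 - 3))/(d - 8) = (d - 3*(-2))/(-8 + d) = (d + 6)/(-8 + d) = (6 + d)/(-8 + d))
S = -4/3 (S = (6 + 2)/(-8 + 2) = 8/(-6) = -⅙*8 = -4/3 ≈ -1.3333)
S⁴ = (-4/3)⁴ = 256/81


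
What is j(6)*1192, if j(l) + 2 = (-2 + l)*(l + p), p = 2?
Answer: 35760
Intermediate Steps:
j(l) = -2 + (-2 + l)*(2 + l) (j(l) = -2 + (-2 + l)*(l + 2) = -2 + (-2 + l)*(2 + l))
j(6)*1192 = (-6 + 6**2)*1192 = (-6 + 36)*1192 = 30*1192 = 35760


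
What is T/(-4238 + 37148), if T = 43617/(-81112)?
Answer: -14539/889798640 ≈ -1.6340e-5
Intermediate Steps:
T = -43617/81112 (T = 43617*(-1/81112) = -43617/81112 ≈ -0.53774)
T/(-4238 + 37148) = -43617/(81112*(-4238 + 37148)) = -43617/81112/32910 = -43617/81112*1/32910 = -14539/889798640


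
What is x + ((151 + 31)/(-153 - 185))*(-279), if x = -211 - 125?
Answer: -2415/13 ≈ -185.77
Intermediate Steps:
x = -336
x + ((151 + 31)/(-153 - 185))*(-279) = -336 + ((151 + 31)/(-153 - 185))*(-279) = -336 + (182/(-338))*(-279) = -336 + (182*(-1/338))*(-279) = -336 - 7/13*(-279) = -336 + 1953/13 = -2415/13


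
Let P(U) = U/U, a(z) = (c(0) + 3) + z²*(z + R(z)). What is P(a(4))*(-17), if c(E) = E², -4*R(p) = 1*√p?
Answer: -17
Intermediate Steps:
R(p) = -√p/4
a(z) = 3 + z²*(z - √z/4) (a(z) = (0² + 3) + z²*(z - √z/4) = (0 + 3) + z²*(z - √z/4) = 3 + z²*(z - √z/4))
P(U) = 1
P(a(4))*(-17) = 1*(-17) = -17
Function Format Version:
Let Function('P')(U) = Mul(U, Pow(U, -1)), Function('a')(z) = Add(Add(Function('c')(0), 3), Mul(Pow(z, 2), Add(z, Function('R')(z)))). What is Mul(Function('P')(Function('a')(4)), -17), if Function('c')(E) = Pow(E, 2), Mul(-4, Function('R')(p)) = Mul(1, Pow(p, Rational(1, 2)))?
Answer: -17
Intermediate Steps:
Function('R')(p) = Mul(Rational(-1, 4), Pow(p, Rational(1, 2))) (Function('R')(p) = Mul(Rational(-1, 4), Mul(1, Pow(p, Rational(1, 2)))) = Mul(Rational(-1, 4), Pow(p, Rational(1, 2))))
Function('a')(z) = Add(3, Mul(Pow(z, 2), Add(z, Mul(Rational(-1, 4), Pow(z, Rational(1, 2)))))) (Function('a')(z) = Add(Add(Pow(0, 2), 3), Mul(Pow(z, 2), Add(z, Mul(Rational(-1, 4), Pow(z, Rational(1, 2)))))) = Add(Add(0, 3), Mul(Pow(z, 2), Add(z, Mul(Rational(-1, 4), Pow(z, Rational(1, 2)))))) = Add(3, Mul(Pow(z, 2), Add(z, Mul(Rational(-1, 4), Pow(z, Rational(1, 2)))))))
Function('P')(U) = 1
Mul(Function('P')(Function('a')(4)), -17) = Mul(1, -17) = -17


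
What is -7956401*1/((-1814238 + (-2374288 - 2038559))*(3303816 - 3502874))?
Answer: -7956401/1239551085930 ≈ -6.4188e-6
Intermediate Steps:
-7956401*1/((-1814238 + (-2374288 - 2038559))*(3303816 - 3502874)) = -7956401*(-1/(199058*(-1814238 - 4412847))) = -7956401/((-199058*(-6227085))) = -7956401/1239551085930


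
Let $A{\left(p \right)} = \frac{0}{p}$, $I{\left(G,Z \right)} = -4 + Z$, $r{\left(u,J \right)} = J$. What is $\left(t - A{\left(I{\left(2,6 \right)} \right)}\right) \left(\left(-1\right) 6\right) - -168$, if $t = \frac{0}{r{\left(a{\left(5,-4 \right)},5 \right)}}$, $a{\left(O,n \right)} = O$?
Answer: $168$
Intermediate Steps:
$A{\left(p \right)} = 0$
$t = 0$ ($t = \frac{0}{5} = 0 \cdot \frac{1}{5} = 0$)
$\left(t - A{\left(I{\left(2,6 \right)} \right)}\right) \left(\left(-1\right) 6\right) - -168 = \left(0 - 0\right) \left(\left(-1\right) 6\right) - -168 = \left(0 + 0\right) \left(-6\right) + 168 = 0 \left(-6\right) + 168 = 0 + 168 = 168$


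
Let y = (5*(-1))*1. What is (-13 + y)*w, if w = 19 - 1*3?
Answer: -288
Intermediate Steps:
y = -5 (y = -5*1 = -5)
w = 16 (w = 19 - 3 = 16)
(-13 + y)*w = (-13 - 5)*16 = -18*16 = -288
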